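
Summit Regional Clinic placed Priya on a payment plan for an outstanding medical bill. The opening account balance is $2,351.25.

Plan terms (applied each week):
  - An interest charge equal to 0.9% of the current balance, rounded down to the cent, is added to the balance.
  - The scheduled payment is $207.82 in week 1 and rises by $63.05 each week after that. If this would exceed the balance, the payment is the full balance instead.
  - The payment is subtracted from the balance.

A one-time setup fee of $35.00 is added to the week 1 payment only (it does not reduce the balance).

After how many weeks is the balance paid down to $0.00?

# | Opening | Interest | Payment | Fee | End bal
1 | $2,351.25 | $21.16 | $207.82 | $35.00 | $2,164.59
2 | $2,164.59 | $19.48 | $270.87 | — | $1,913.20
3 | $1,913.20 | $17.21 | $333.92 | — | $1,596.49
4 | $1,596.49 | $14.36 | $396.97 | — | $1,213.88
5 | $1,213.88 | $10.92 | $460.02 | — | $764.78
6 | $764.78 | $6.88 | $523.07 | — | $248.59
7 | $248.59 | $2.23 | $250.82 | — | $0.00
Balance reaches $0.00 in week 7.

7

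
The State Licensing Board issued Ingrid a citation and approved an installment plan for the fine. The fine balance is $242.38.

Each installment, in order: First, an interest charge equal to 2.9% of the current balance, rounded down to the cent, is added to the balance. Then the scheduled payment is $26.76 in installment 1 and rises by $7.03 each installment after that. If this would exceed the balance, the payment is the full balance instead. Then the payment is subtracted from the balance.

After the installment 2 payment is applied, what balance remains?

# | Opening | Interest | Payment | End bal
1 | $242.38 | $7.02 | $26.76 | $222.64
2 | $222.64 | $6.45 | $33.79 | $195.30

$195.30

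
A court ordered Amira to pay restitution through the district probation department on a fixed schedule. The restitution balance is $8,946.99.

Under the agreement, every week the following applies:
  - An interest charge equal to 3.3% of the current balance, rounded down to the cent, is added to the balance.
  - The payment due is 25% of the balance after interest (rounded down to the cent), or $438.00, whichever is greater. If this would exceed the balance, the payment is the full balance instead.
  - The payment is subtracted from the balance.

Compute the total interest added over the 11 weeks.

$1,210.35

Week 1: $8,946.99 +$295.25 interest = $9,242.24; pay $2,310.56 → $6,931.68
Week 2: $6,931.68 +$228.74 interest = $7,160.42; pay $1,790.10 → $5,370.32
Week 3: $5,370.32 +$177.22 interest = $5,547.54; pay $1,386.88 → $4,160.66
Week 4: $4,160.66 +$137.30 interest = $4,297.96; pay $1,074.49 → $3,223.47
Week 5: $3,223.47 +$106.37 interest = $3,329.84; pay $832.46 → $2,497.38
Week 6: $2,497.38 +$82.41 interest = $2,579.79; pay $644.94 → $1,934.85
Week 7: $1,934.85 +$63.85 interest = $1,998.70; pay $499.67 → $1,499.03
Week 8: $1,499.03 +$49.46 interest = $1,548.49; pay $438.00 → $1,110.49
Week 9: $1,110.49 +$36.64 interest = $1,147.13; pay $438.00 → $709.13
Week 10: $709.13 +$23.40 interest = $732.53; pay $438.00 → $294.53
Week 11: $294.53 +$9.71 interest = $304.24; pay $304.24 → $0.00
Total interest: $295.25 + $228.74 + $177.22 + $137.30 + $106.37 + $82.41 + $63.85 + $49.46 + $36.64 + $23.40 + $9.71 = $1,210.35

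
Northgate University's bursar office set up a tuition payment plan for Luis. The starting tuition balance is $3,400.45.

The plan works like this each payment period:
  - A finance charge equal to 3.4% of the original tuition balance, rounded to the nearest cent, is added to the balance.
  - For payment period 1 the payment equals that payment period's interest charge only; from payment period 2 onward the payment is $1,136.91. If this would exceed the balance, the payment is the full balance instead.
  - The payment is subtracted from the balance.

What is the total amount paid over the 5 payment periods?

Payment period 1: opening $3,400.45; interest $115.62 → $3,516.07; payment $115.62; balance $3,400.45
Payment period 2: opening $3,400.45; interest $115.62 → $3,516.07; payment $1,136.91; balance $2,379.16
Payment period 3: opening $2,379.16; interest $115.62 → $2,494.78; payment $1,136.91; balance $1,357.87
Payment period 4: opening $1,357.87; interest $115.62 → $1,473.49; payment $1,136.91; balance $336.58
Payment period 5: opening $336.58; interest $115.62 → $452.20; payment $452.20; balance $0.00
Total paid: $3,978.55

$3,978.55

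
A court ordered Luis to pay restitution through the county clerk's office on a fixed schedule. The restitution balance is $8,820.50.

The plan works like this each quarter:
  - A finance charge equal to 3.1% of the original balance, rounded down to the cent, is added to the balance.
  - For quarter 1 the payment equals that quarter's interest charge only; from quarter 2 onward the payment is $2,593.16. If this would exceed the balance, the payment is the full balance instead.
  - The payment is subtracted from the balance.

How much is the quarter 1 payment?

Quarter 1: opening $8,820.50; interest $273.43 → $9,093.93; payment $273.43; balance $8,820.50

$273.43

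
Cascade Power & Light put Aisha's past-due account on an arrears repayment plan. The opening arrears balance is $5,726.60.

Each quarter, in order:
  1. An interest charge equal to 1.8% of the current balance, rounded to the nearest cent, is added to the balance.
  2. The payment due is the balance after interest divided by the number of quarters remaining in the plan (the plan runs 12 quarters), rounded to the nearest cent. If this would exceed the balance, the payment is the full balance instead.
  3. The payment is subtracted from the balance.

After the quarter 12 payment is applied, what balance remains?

# | Opening | Interest | Payment | End bal
1 | $5,726.60 | $103.08 | $485.81 | $5,343.87
2 | $5,343.87 | $96.19 | $494.55 | $4,945.51
3 | $4,945.51 | $89.02 | $503.45 | $4,531.08
4 | $4,531.08 | $81.56 | $512.52 | $4,100.12
5 | $4,100.12 | $73.80 | $521.74 | $3,652.18
6 | $3,652.18 | $65.74 | $531.13 | $3,186.79
7 | $3,186.79 | $57.36 | $540.69 | $2,703.46
8 | $2,703.46 | $48.66 | $550.42 | $2,201.70
9 | $2,201.70 | $39.63 | $560.33 | $1,681.00
10 | $1,681.00 | $30.26 | $570.42 | $1,140.84
11 | $1,140.84 | $20.54 | $580.69 | $580.69
12 | $580.69 | $10.45 | $591.14 | $0.00

$0.00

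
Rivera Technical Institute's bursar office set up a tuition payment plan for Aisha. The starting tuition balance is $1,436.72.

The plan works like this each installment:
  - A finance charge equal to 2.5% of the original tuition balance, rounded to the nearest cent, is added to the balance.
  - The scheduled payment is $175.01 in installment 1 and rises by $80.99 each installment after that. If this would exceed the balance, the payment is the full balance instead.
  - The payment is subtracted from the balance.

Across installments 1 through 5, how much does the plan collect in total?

Installment 1: $1,436.72 +$35.92 interest = $1,472.64; pay $175.01 → $1,297.63
Installment 2: $1,297.63 +$35.92 interest = $1,333.55; pay $256.00 → $1,077.55
Installment 3: $1,077.55 +$35.92 interest = $1,113.47; pay $336.99 → $776.48
Installment 4: $776.48 +$35.92 interest = $812.40; pay $417.98 → $394.42
Installment 5: $394.42 +$35.92 interest = $430.34; pay $430.34 → $0.00
Total paid: $1,616.32

$1,616.32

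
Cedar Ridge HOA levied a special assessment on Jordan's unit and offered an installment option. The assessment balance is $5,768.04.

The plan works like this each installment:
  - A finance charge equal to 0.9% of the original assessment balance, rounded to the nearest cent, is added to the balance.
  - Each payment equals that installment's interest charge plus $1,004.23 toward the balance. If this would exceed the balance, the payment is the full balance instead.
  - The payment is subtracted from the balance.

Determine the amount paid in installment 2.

$1,056.14

Installment 1: $5,768.04 +$51.91 interest = $5,819.95; pay $1,056.14 → $4,763.81
Installment 2: $4,763.81 +$51.91 interest = $4,815.72; pay $1,056.14 → $3,759.58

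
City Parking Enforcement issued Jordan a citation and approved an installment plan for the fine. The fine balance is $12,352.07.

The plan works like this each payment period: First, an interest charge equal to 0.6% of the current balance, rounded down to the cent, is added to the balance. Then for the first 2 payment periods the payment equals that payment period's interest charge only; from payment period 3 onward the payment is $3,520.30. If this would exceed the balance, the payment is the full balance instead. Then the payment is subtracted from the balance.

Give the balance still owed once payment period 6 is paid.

$0.00

Payment period 1: $12,352.07 +$74.11 interest = $12,426.18; pay $74.11 → $12,352.07
Payment period 2: $12,352.07 +$74.11 interest = $12,426.18; pay $74.11 → $12,352.07
Payment period 3: $12,352.07 +$74.11 interest = $12,426.18; pay $3,520.30 → $8,905.88
Payment period 4: $8,905.88 +$53.43 interest = $8,959.31; pay $3,520.30 → $5,439.01
Payment period 5: $5,439.01 +$32.63 interest = $5,471.64; pay $3,520.30 → $1,951.34
Payment period 6: $1,951.34 +$11.70 interest = $1,963.04; pay $1,963.04 → $0.00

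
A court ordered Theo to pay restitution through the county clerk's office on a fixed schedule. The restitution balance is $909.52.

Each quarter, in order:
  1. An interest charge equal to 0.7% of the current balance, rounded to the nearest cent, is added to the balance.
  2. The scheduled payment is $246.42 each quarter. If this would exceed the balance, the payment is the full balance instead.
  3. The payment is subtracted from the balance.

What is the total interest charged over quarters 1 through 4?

$15.34

Quarter 1: opening $909.52; interest $6.37 → $915.89; payment $246.42; balance $669.47
Quarter 2: opening $669.47; interest $4.69 → $674.16; payment $246.42; balance $427.74
Quarter 3: opening $427.74; interest $2.99 → $430.73; payment $246.42; balance $184.31
Quarter 4: opening $184.31; interest $1.29 → $185.60; payment $185.60; balance $0.00
Total interest: $6.37 + $4.69 + $2.99 + $1.29 = $15.34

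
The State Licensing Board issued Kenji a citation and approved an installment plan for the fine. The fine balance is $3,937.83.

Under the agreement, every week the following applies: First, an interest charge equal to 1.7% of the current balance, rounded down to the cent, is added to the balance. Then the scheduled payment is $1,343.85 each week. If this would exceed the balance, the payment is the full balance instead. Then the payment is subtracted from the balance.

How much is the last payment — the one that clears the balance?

Week 1: $3,937.83 +$66.94 interest = $4,004.77; pay $1,343.85 → $2,660.92
Week 2: $2,660.92 +$45.23 interest = $2,706.15; pay $1,343.85 → $1,362.30
Week 3: $1,362.30 +$23.15 interest = $1,385.45; pay $1,343.85 → $41.60
Week 4: $41.60 +$0.70 interest = $42.30; pay $42.30 → $0.00

$42.30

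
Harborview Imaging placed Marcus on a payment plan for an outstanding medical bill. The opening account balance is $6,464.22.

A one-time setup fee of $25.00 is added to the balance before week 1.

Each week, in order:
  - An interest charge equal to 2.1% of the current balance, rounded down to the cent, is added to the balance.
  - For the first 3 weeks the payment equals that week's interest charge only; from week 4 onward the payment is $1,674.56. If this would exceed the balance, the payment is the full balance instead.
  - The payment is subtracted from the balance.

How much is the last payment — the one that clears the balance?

# | Opening | Interest | Payment | End bal
1 | $6,489.22 | $136.27 | $136.27 | $6,489.22
2 | $6,489.22 | $136.27 | $136.27 | $6,489.22
3 | $6,489.22 | $136.27 | $136.27 | $6,489.22
4 | $6,489.22 | $136.27 | $1,674.56 | $4,950.93
5 | $4,950.93 | $103.96 | $1,674.56 | $3,380.33
6 | $3,380.33 | $70.98 | $1,674.56 | $1,776.75
7 | $1,776.75 | $37.31 | $1,674.56 | $139.50
8 | $139.50 | $2.92 | $142.42 | $0.00

$142.42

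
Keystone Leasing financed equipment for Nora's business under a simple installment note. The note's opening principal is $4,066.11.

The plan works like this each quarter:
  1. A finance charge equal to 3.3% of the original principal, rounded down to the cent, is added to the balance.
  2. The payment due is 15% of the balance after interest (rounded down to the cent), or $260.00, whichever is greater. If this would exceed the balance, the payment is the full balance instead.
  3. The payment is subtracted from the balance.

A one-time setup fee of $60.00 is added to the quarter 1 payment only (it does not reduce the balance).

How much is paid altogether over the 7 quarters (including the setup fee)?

$3,245.24

Quarter 1: opening $4,066.11; interest $134.18 → $4,200.29; payment $630.04 (+ $60.00 fee); balance $3,570.25
Quarter 2: opening $3,570.25; interest $134.18 → $3,704.43; payment $555.66; balance $3,148.77
Quarter 3: opening $3,148.77; interest $134.18 → $3,282.95; payment $492.44; balance $2,790.51
Quarter 4: opening $2,790.51; interest $134.18 → $2,924.69; payment $438.70; balance $2,485.99
Quarter 5: opening $2,485.99; interest $134.18 → $2,620.17; payment $393.02; balance $2,227.15
Quarter 6: opening $2,227.15; interest $134.18 → $2,361.33; payment $354.19; balance $2,007.14
Quarter 7: opening $2,007.14; interest $134.18 → $2,141.32; payment $321.19; balance $1,820.13
Total paid: $3,245.24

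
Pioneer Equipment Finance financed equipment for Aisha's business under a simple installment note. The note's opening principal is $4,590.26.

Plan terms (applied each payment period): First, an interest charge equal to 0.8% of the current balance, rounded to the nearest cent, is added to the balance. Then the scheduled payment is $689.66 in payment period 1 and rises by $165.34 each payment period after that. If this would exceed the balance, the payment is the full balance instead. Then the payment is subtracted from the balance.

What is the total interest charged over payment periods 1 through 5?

$117.68

Payment period 1: opening $4,590.26; interest $36.72 → $4,626.98; payment $689.66; balance $3,937.32
Payment period 2: opening $3,937.32; interest $31.50 → $3,968.82; payment $855.00; balance $3,113.82
Payment period 3: opening $3,113.82; interest $24.91 → $3,138.73; payment $1,020.34; balance $2,118.39
Payment period 4: opening $2,118.39; interest $16.95 → $2,135.34; payment $1,185.68; balance $949.66
Payment period 5: opening $949.66; interest $7.60 → $957.26; payment $957.26; balance $0.00
Total interest: $36.72 + $31.50 + $24.91 + $16.95 + $7.60 = $117.68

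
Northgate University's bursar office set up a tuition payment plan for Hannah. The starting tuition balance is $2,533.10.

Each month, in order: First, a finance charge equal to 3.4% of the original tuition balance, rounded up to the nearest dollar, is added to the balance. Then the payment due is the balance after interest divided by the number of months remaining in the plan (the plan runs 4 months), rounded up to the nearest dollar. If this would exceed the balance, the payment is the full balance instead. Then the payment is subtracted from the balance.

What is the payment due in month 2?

$684.00

Month 1: $2,533.10 +$87.00 interest = $2,620.10; pay $656.00 → $1,964.10
Month 2: $1,964.10 +$87.00 interest = $2,051.10; pay $684.00 → $1,367.10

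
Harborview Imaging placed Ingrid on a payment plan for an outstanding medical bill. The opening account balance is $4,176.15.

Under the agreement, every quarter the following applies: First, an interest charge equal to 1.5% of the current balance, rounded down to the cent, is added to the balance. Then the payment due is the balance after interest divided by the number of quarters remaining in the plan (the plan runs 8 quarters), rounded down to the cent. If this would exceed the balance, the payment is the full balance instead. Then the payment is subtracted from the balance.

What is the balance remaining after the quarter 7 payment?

$579.36

Quarter 1: opening $4,176.15; interest $62.64 → $4,238.79; payment $529.84; balance $3,708.95
Quarter 2: opening $3,708.95; interest $55.63 → $3,764.58; payment $537.79; balance $3,226.79
Quarter 3: opening $3,226.79; interest $48.40 → $3,275.19; payment $545.86; balance $2,729.33
Quarter 4: opening $2,729.33; interest $40.93 → $2,770.26; payment $554.05; balance $2,216.21
Quarter 5: opening $2,216.21; interest $33.24 → $2,249.45; payment $562.36; balance $1,687.09
Quarter 6: opening $1,687.09; interest $25.30 → $1,712.39; payment $570.79; balance $1,141.60
Quarter 7: opening $1,141.60; interest $17.12 → $1,158.72; payment $579.36; balance $579.36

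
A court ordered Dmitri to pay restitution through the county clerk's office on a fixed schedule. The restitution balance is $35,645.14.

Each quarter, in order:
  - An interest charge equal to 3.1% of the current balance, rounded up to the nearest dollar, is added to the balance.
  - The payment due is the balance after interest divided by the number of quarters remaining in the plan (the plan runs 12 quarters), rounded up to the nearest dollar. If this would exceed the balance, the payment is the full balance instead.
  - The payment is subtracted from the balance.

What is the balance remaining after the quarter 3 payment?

$29,297.14

Quarter 1: $35,645.14 +$1,105.00 interest = $36,750.14; pay $3,063.00 → $33,687.14
Quarter 2: $33,687.14 +$1,045.00 interest = $34,732.14; pay $3,158.00 → $31,574.14
Quarter 3: $31,574.14 +$979.00 interest = $32,553.14; pay $3,256.00 → $29,297.14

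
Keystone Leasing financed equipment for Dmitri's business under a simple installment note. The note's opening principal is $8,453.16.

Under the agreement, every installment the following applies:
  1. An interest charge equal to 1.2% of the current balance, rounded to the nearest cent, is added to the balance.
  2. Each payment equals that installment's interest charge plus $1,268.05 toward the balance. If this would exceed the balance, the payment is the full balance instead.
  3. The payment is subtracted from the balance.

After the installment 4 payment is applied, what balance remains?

# | Opening | Interest | Payment | End bal
1 | $8,453.16 | $101.44 | $1,369.49 | $7,185.11
2 | $7,185.11 | $86.22 | $1,354.27 | $5,917.06
3 | $5,917.06 | $71.00 | $1,339.05 | $4,649.01
4 | $4,649.01 | $55.79 | $1,323.84 | $3,380.96

$3,380.96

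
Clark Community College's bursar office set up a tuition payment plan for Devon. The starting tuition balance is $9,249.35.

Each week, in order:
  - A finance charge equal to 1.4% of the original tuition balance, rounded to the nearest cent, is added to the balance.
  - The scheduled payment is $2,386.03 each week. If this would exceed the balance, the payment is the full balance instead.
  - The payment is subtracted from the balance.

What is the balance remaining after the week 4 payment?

Week 1: opening $9,249.35; interest $129.49 → $9,378.84; payment $2,386.03; balance $6,992.81
Week 2: opening $6,992.81; interest $129.49 → $7,122.30; payment $2,386.03; balance $4,736.27
Week 3: opening $4,736.27; interest $129.49 → $4,865.76; payment $2,386.03; balance $2,479.73
Week 4: opening $2,479.73; interest $129.49 → $2,609.22; payment $2,386.03; balance $223.19

$223.19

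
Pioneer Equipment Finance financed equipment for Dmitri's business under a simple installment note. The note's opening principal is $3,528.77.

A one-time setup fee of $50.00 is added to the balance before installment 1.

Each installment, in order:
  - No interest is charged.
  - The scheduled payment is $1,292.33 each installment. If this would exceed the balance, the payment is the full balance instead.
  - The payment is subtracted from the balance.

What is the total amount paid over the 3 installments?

Installment 1: opening $3,578.77; payment $1,292.33; balance $2,286.44
Installment 2: opening $2,286.44; payment $1,292.33; balance $994.11
Installment 3: opening $994.11; payment $994.11; balance $0.00
Total paid: $3,578.77

$3,578.77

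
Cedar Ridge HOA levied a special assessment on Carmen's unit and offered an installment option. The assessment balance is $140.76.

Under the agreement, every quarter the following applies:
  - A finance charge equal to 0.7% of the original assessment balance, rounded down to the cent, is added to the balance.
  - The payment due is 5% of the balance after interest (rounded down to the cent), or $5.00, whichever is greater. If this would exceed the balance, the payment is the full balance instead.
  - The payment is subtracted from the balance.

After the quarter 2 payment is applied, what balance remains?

$128.86

# | Opening | Interest | Payment | End bal
1 | $140.76 | $0.98 | $7.08 | $134.66
2 | $134.66 | $0.98 | $6.78 | $128.86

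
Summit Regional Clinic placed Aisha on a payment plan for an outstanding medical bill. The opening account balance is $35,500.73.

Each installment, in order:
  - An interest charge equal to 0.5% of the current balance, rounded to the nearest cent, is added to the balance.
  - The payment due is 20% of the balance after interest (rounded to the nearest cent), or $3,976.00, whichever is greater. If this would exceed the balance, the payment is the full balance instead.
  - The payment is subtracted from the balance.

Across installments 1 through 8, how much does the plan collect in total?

Installment 1: $35,500.73 +$177.50 interest = $35,678.23; pay $7,135.65 → $28,542.58
Installment 2: $28,542.58 +$142.71 interest = $28,685.29; pay $5,737.06 → $22,948.23
Installment 3: $22,948.23 +$114.74 interest = $23,062.97; pay $4,612.59 → $18,450.38
Installment 4: $18,450.38 +$92.25 interest = $18,542.63; pay $3,976.00 → $14,566.63
Installment 5: $14,566.63 +$72.83 interest = $14,639.46; pay $3,976.00 → $10,663.46
Installment 6: $10,663.46 +$53.32 interest = $10,716.78; pay $3,976.00 → $6,740.78
Installment 7: $6,740.78 +$33.70 interest = $6,774.48; pay $3,976.00 → $2,798.48
Installment 8: $2,798.48 +$13.99 interest = $2,812.47; pay $2,812.47 → $0.00
Total paid: $36,201.77

$36,201.77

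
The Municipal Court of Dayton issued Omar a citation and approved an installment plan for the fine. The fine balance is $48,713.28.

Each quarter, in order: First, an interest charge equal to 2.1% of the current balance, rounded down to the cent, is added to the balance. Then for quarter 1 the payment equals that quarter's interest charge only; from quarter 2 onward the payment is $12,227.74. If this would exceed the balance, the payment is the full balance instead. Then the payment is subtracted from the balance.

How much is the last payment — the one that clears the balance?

Quarter 1: opening $48,713.28; interest $1,022.97 → $49,736.25; payment $1,022.97; balance $48,713.28
Quarter 2: opening $48,713.28; interest $1,022.97 → $49,736.25; payment $12,227.74; balance $37,508.51
Quarter 3: opening $37,508.51; interest $787.67 → $38,296.18; payment $12,227.74; balance $26,068.44
Quarter 4: opening $26,068.44; interest $547.43 → $26,615.87; payment $12,227.74; balance $14,388.13
Quarter 5: opening $14,388.13; interest $302.15 → $14,690.28; payment $12,227.74; balance $2,462.54
Quarter 6: opening $2,462.54; interest $51.71 → $2,514.25; payment $2,514.25; balance $0.00

$2,514.25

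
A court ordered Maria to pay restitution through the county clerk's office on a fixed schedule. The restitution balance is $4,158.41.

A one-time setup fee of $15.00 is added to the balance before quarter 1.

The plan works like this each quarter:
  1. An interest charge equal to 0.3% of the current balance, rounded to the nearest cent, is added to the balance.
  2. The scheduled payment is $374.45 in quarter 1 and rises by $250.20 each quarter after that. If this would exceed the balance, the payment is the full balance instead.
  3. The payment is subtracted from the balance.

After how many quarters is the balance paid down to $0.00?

5

# | Opening | Interest | Payment | End bal
1 | $4,173.41 | $12.52 | $374.45 | $3,811.48
2 | $3,811.48 | $11.43 | $624.65 | $3,198.26
3 | $3,198.26 | $9.59 | $874.85 | $2,333.00
4 | $2,333.00 | $7.00 | $1,125.05 | $1,214.95
5 | $1,214.95 | $3.64 | $1,218.59 | $0.00
Balance reaches $0.00 in quarter 5.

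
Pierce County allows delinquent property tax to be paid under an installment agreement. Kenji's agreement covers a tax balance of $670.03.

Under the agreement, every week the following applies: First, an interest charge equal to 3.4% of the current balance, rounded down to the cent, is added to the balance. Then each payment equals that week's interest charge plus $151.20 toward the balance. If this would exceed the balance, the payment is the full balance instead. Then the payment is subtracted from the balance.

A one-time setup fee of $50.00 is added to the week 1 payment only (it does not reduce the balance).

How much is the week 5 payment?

Week 1: $670.03 +$22.78 interest = $692.81; pay $173.98 (+ $50.00 fee) → $518.83
Week 2: $518.83 +$17.64 interest = $536.47; pay $168.84 → $367.63
Week 3: $367.63 +$12.49 interest = $380.12; pay $163.69 → $216.43
Week 4: $216.43 +$7.35 interest = $223.78; pay $158.55 → $65.23
Week 5: $65.23 +$2.21 interest = $67.44; pay $67.44 → $0.00

$67.44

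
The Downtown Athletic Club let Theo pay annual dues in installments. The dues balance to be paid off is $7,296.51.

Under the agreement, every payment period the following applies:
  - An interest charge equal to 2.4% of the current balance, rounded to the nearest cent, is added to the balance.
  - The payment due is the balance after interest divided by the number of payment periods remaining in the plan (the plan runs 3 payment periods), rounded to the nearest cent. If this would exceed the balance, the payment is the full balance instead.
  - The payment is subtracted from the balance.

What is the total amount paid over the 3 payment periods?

$7,652.39

Payment period 1: $7,296.51 +$175.12 interest = $7,471.63; pay $2,490.54 → $4,981.09
Payment period 2: $4,981.09 +$119.55 interest = $5,100.64; pay $2,550.32 → $2,550.32
Payment period 3: $2,550.32 +$61.21 interest = $2,611.53; pay $2,611.53 → $0.00
Total paid: $7,652.39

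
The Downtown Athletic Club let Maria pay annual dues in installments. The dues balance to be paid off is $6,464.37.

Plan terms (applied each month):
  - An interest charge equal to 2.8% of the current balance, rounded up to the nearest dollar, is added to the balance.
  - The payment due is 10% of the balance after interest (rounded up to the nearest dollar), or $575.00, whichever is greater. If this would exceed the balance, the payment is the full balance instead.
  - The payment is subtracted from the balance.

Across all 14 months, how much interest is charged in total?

Month 1: $6,464.37 +$182.00 interest = $6,646.37; pay $665.00 → $5,981.37
Month 2: $5,981.37 +$168.00 interest = $6,149.37; pay $615.00 → $5,534.37
Month 3: $5,534.37 +$155.00 interest = $5,689.37; pay $575.00 → $5,114.37
Month 4: $5,114.37 +$144.00 interest = $5,258.37; pay $575.00 → $4,683.37
Month 5: $4,683.37 +$132.00 interest = $4,815.37; pay $575.00 → $4,240.37
Month 6: $4,240.37 +$119.00 interest = $4,359.37; pay $575.00 → $3,784.37
Month 7: $3,784.37 +$106.00 interest = $3,890.37; pay $575.00 → $3,315.37
Month 8: $3,315.37 +$93.00 interest = $3,408.37; pay $575.00 → $2,833.37
Month 9: $2,833.37 +$80.00 interest = $2,913.37; pay $575.00 → $2,338.37
Month 10: $2,338.37 +$66.00 interest = $2,404.37; pay $575.00 → $1,829.37
Month 11: $1,829.37 +$52.00 interest = $1,881.37; pay $575.00 → $1,306.37
Month 12: $1,306.37 +$37.00 interest = $1,343.37; pay $575.00 → $768.37
Month 13: $768.37 +$22.00 interest = $790.37; pay $575.00 → $215.37
Month 14: $215.37 +$7.00 interest = $222.37; pay $222.37 → $0.00
Total interest: $182.00 + $168.00 + $155.00 + $144.00 + $132.00 + $119.00 + $106.00 + $93.00 + $80.00 + $66.00 + $52.00 + $37.00 + $22.00 + $7.00 = $1,363.00

$1,363.00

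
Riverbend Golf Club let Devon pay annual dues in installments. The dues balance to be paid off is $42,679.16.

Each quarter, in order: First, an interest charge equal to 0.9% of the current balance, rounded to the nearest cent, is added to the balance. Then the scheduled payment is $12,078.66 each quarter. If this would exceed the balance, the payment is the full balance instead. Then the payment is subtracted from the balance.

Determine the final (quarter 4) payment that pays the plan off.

$7,344.32

# | Opening | Interest | Payment | End bal
1 | $42,679.16 | $384.11 | $12,078.66 | $30,984.61
2 | $30,984.61 | $278.86 | $12,078.66 | $19,184.81
3 | $19,184.81 | $172.66 | $12,078.66 | $7,278.81
4 | $7,278.81 | $65.51 | $7,344.32 | $0.00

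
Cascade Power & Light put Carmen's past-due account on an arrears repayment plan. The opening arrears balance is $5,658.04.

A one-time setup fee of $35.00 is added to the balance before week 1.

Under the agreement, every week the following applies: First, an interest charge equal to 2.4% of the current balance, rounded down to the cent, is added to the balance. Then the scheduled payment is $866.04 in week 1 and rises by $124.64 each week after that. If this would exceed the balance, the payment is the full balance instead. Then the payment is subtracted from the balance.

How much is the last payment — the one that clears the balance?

Week 1: $5,693.04 +$136.63 interest = $5,829.67; pay $866.04 → $4,963.63
Week 2: $4,963.63 +$119.12 interest = $5,082.75; pay $990.68 → $4,092.07
Week 3: $4,092.07 +$98.20 interest = $4,190.27; pay $1,115.32 → $3,074.95
Week 4: $3,074.95 +$73.79 interest = $3,148.74; pay $1,239.96 → $1,908.78
Week 5: $1,908.78 +$45.81 interest = $1,954.59; pay $1,364.60 → $589.99
Week 6: $589.99 +$14.15 interest = $604.14; pay $604.14 → $0.00

$604.14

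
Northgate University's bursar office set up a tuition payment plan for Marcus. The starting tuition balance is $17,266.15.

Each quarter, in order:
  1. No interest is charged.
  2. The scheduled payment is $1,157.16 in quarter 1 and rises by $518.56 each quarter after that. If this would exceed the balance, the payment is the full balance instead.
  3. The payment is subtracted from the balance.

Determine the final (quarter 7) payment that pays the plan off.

# | Opening | Payment | End bal
1 | $17,266.15 | $1,157.16 | $16,108.99
2 | $16,108.99 | $1,675.72 | $14,433.27
3 | $14,433.27 | $2,194.28 | $12,238.99
4 | $12,238.99 | $2,712.84 | $9,526.15
5 | $9,526.15 | $3,231.40 | $6,294.75
6 | $6,294.75 | $3,749.96 | $2,544.79
7 | $2,544.79 | $2,544.79 | $0.00

$2,544.79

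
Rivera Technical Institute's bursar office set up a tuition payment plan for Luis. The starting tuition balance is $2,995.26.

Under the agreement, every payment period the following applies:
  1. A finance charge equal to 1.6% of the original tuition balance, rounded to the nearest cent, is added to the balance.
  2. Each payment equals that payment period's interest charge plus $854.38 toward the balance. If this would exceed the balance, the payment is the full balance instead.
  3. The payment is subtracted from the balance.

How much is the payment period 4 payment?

Payment period 1: opening $2,995.26; interest $47.92 → $3,043.18; payment $902.30; balance $2,140.88
Payment period 2: opening $2,140.88; interest $47.92 → $2,188.80; payment $902.30; balance $1,286.50
Payment period 3: opening $1,286.50; interest $47.92 → $1,334.42; payment $902.30; balance $432.12
Payment period 4: opening $432.12; interest $47.92 → $480.04; payment $480.04; balance $0.00

$480.04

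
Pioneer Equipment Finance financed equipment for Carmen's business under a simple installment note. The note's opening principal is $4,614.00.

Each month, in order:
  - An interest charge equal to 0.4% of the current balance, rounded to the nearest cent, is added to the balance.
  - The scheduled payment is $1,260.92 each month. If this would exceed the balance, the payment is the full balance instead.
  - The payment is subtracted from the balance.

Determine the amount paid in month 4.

$875.18

Month 1: opening $4,614.00; interest $18.46 → $4,632.46; payment $1,260.92; balance $3,371.54
Month 2: opening $3,371.54; interest $13.49 → $3,385.03; payment $1,260.92; balance $2,124.11
Month 3: opening $2,124.11; interest $8.50 → $2,132.61; payment $1,260.92; balance $871.69
Month 4: opening $871.69; interest $3.49 → $875.18; payment $875.18; balance $0.00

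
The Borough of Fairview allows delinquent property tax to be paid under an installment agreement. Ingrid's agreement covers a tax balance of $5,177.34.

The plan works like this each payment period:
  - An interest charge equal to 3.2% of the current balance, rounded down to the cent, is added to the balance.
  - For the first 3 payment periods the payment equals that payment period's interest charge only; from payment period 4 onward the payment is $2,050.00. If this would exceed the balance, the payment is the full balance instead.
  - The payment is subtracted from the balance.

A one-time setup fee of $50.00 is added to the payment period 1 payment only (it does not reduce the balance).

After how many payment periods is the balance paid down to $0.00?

6

Payment period 1: $5,177.34 +$165.67 interest = $5,343.01; pay $165.67 (+ $50.00 fee) → $5,177.34
Payment period 2: $5,177.34 +$165.67 interest = $5,343.01; pay $165.67 → $5,177.34
Payment period 3: $5,177.34 +$165.67 interest = $5,343.01; pay $165.67 → $5,177.34
Payment period 4: $5,177.34 +$165.67 interest = $5,343.01; pay $2,050.00 → $3,293.01
Payment period 5: $3,293.01 +$105.37 interest = $3,398.38; pay $2,050.00 → $1,348.38
Payment period 6: $1,348.38 +$43.14 interest = $1,391.52; pay $1,391.52 → $0.00
Balance reaches $0.00 in payment period 6.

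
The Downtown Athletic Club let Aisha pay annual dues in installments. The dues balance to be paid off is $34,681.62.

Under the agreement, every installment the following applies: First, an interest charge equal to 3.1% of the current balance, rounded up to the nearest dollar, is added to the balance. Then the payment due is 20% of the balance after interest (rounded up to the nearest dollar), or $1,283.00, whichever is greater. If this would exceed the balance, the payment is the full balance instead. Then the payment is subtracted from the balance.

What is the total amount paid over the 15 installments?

$40,353.62

# | Opening | Interest | Payment | End bal
1 | $34,681.62 | $1,076.00 | $7,152.00 | $28,605.62
2 | $28,605.62 | $887.00 | $5,899.00 | $23,593.62
3 | $23,593.62 | $732.00 | $4,866.00 | $19,459.62
4 | $19,459.62 | $604.00 | $4,013.00 | $16,050.62
5 | $16,050.62 | $498.00 | $3,310.00 | $13,238.62
6 | $13,238.62 | $411.00 | $2,730.00 | $10,919.62
7 | $10,919.62 | $339.00 | $2,252.00 | $9,006.62
8 | $9,006.62 | $280.00 | $1,858.00 | $7,428.62
9 | $7,428.62 | $231.00 | $1,532.00 | $6,127.62
10 | $6,127.62 | $190.00 | $1,283.00 | $5,034.62
11 | $5,034.62 | $157.00 | $1,283.00 | $3,908.62
12 | $3,908.62 | $122.00 | $1,283.00 | $2,747.62
13 | $2,747.62 | $86.00 | $1,283.00 | $1,550.62
14 | $1,550.62 | $49.00 | $1,283.00 | $316.62
15 | $316.62 | $10.00 | $326.62 | $0.00
Total paid: $40,353.62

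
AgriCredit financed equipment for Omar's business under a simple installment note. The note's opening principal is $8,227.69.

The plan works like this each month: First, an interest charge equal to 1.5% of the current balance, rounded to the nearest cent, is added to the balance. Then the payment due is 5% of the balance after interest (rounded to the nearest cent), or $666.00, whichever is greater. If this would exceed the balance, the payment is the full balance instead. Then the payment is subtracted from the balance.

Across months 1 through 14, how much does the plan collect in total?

$9,168.56

Month 1: opening $8,227.69; interest $123.42 → $8,351.11; payment $666.00; balance $7,685.11
Month 2: opening $7,685.11; interest $115.28 → $7,800.39; payment $666.00; balance $7,134.39
Month 3: opening $7,134.39; interest $107.02 → $7,241.41; payment $666.00; balance $6,575.41
Month 4: opening $6,575.41; interest $98.63 → $6,674.04; payment $666.00; balance $6,008.04
Month 5: opening $6,008.04; interest $90.12 → $6,098.16; payment $666.00; balance $5,432.16
Month 6: opening $5,432.16; interest $81.48 → $5,513.64; payment $666.00; balance $4,847.64
Month 7: opening $4,847.64; interest $72.71 → $4,920.35; payment $666.00; balance $4,254.35
Month 8: opening $4,254.35; interest $63.82 → $4,318.17; payment $666.00; balance $3,652.17
Month 9: opening $3,652.17; interest $54.78 → $3,706.95; payment $666.00; balance $3,040.95
Month 10: opening $3,040.95; interest $45.61 → $3,086.56; payment $666.00; balance $2,420.56
Month 11: opening $2,420.56; interest $36.31 → $2,456.87; payment $666.00; balance $1,790.87
Month 12: opening $1,790.87; interest $26.86 → $1,817.73; payment $666.00; balance $1,151.73
Month 13: opening $1,151.73; interest $17.28 → $1,169.01; payment $666.00; balance $503.01
Month 14: opening $503.01; interest $7.55 → $510.56; payment $510.56; balance $0.00
Total paid: $9,168.56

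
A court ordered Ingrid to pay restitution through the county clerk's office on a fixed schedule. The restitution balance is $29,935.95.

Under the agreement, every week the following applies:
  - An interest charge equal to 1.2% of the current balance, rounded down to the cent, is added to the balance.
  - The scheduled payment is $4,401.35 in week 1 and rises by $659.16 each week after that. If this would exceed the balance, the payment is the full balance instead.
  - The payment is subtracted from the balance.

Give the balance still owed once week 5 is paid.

Week 1: $29,935.95 +$359.23 interest = $30,295.18; pay $4,401.35 → $25,893.83
Week 2: $25,893.83 +$310.72 interest = $26,204.55; pay $5,060.51 → $21,144.04
Week 3: $21,144.04 +$253.72 interest = $21,397.76; pay $5,719.67 → $15,678.09
Week 4: $15,678.09 +$188.13 interest = $15,866.22; pay $6,378.83 → $9,487.39
Week 5: $9,487.39 +$113.84 interest = $9,601.23; pay $7,037.99 → $2,563.24

$2,563.24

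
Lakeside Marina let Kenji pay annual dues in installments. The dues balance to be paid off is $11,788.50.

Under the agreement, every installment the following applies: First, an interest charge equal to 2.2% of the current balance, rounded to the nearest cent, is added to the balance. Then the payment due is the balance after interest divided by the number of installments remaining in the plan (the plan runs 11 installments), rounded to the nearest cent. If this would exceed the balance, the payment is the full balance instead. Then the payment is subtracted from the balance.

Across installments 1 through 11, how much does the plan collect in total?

$13,464.56

Installment 1: $11,788.50 +$259.35 interest = $12,047.85; pay $1,095.26 → $10,952.59
Installment 2: $10,952.59 +$240.96 interest = $11,193.55; pay $1,119.36 → $10,074.19
Installment 3: $10,074.19 +$221.63 interest = $10,295.82; pay $1,143.98 → $9,151.84
Installment 4: $9,151.84 +$201.34 interest = $9,353.18; pay $1,169.15 → $8,184.03
Installment 5: $8,184.03 +$180.05 interest = $8,364.08; pay $1,194.87 → $7,169.21
Installment 6: $7,169.21 +$157.72 interest = $7,326.93; pay $1,221.16 → $6,105.77
Installment 7: $6,105.77 +$134.33 interest = $6,240.10; pay $1,248.02 → $4,992.08
Installment 8: $4,992.08 +$109.83 interest = $5,101.91; pay $1,275.48 → $3,826.43
Installment 9: $3,826.43 +$84.18 interest = $3,910.61; pay $1,303.54 → $2,607.07
Installment 10: $2,607.07 +$57.36 interest = $2,664.43; pay $1,332.22 → $1,332.21
Installment 11: $1,332.21 +$29.31 interest = $1,361.52; pay $1,361.52 → $0.00
Total paid: $13,464.56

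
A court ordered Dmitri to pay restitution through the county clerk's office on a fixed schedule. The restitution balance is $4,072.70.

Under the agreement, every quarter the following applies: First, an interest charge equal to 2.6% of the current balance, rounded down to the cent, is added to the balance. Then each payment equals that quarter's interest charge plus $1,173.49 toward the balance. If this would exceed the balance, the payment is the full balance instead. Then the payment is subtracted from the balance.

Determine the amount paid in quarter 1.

Quarter 1: opening $4,072.70; interest $105.89 → $4,178.59; payment $1,279.38; balance $2,899.21

$1,279.38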